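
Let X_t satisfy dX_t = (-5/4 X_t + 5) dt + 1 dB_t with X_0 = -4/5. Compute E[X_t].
E[X_t] = 4 - 24*exp(-5*t/4)/5

Taking expectations and using E[dB_t] = 0, the mean m(t) = E[X_t] satisfies the ODE m'(t) = a m(t) + b with m(0) = x_0. With a = -5/4, b = 5, x_0 = -4/5, the solution is
  m(t) = x_0 * exp(a t) + (b/a) * (exp(a t) - 1)
       = (-4/5) * exp((-5/4) t) + (5/(-5/4)) * (exp((-5/4) t) - 1)
       = 4 - 24*exp(-5*t/4)/5.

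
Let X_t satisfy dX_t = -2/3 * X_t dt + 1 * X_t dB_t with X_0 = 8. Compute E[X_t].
E[X_t] = 8*exp(-2*t/3)

For GBM dX = mu X dt + sigma X dB with X_0 = x_0, apply Itô to Y = log X: dY = (mu - sigma^2/2) dt + sigma dB, so Y_t = log(x_0) + (mu - sigma^2/2) t + sigma B_t and hence X_t = x_0 * exp((mu - sigma^2/2) t + sigma B_t).
With mu = -2/3, sigma = 1, x_0 = 8, this gives:
  X_t = 8 * exp((-7/6) * t + (1) * B_t).
Since sigma*B_t ~ Normal(0, sigma^2 t), E[exp(sigma*B_t)] = exp(sigma^2 t / 2); so E[X_t] = x_0 * exp((mu - sigma^2/2) t) * exp(sigma^2 t / 2) = x_0 * exp(mu t) = 8*exp(-2*t/3).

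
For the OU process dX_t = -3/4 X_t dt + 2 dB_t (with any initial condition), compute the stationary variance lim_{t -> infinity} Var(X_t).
lim Var(X_t) = 8/3

The OU SDE dX = -theta X dt + sigma dB admits the integrating factor exp(theta t): d(exp(theta t) X_t) = sigma exp(theta t) dB_t. Integrating from 0 to t gives X_t = x_0 * exp(-theta t) + sigma * int_0^t exp(-theta (t-s)) dB_s for any initial x_0. The Itô integral has variance (by the Itô isometry) sigma^2 * int_0^t exp(-2 theta (t - s)) ds = sigma^2 * (1 - exp(-2 theta t)) / (2 theta), independent of x_0.
With theta = 3/4, sigma = 2:
  Var(X_t) = (2)^2 * (1 - exp(-2*3/4 t)) / (2 * 3/4) = 8/3 - 8*exp(-3*t/2)/3.
As t -> infinity, exp(-2*3/4 t) -> 0, so the stationary variance is sigma^2 / (2 theta) = 8/3.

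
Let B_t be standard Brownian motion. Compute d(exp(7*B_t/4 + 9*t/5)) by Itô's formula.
d(exp(7*B_t/4 + 9*t/5)) = (533*exp(7*B_t/4 + 9*t/5)/160) dt + (7*exp(7*B_t/4 + 9*t/5)/4) dB_t

Itô's formula for f(t, x): d f(t, B_t) = (f_t + (1/2) f_xx) dt + f_x dB_t. Compute partials of f(t, x) = exp(9*t/5 + 7*x/4):
  f_t(t,x)  = 9*exp(9*t/5 + 7*x/4)/5
  f_x(t,x)  = 7*exp(9*t/5 + 7*x/4)/4
  f_xx(t,x) = 49*exp(9*t/5 + 7*x/4)/16
Assemble drift = f_t + (1/2) f_xx = 533*exp(9*t/5 + 7*x/4)/160 and diffusion = f_x = 7*exp(9*t/5 + 7*x/4)/4. Substituting x = B_t:
  d(exp(7*B_t/4 + 9*t/5)) = (533*exp(7*B_t/4 + 9*t/5)/160) dt + (7*exp(7*B_t/4 + 9*t/5)/4) dB_t.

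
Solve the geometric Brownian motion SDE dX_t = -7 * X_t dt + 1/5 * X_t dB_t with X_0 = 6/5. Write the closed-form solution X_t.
X_t = 6/5 * exp((-351/50) * t + (1/5) * B_t)

For GBM dX = mu X dt + sigma X dB with X_0 = x_0, apply Itô to Y = log X: dY = (mu - sigma^2/2) dt + sigma dB, so Y_t = log(x_0) + (mu - sigma^2/2) t + sigma B_t and hence X_t = x_0 * exp((mu - sigma^2/2) t + sigma B_t).
With mu = -7, sigma = 1/5, x_0 = 6/5, this gives:
  X_t = 6/5 * exp((-351/50) * t + (1/5) * B_t).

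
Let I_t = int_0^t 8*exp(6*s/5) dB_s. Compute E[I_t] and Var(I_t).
E[I_t] = 0; Var(I_t) = 80*exp(12*t/5)/3 - 80/3

The Itô integral of a deterministic integrand f(s) has mean 0 because each increment f(s) * (B_{s+ds} - B_s) has mean 0. By the Itô isometry:
  Var( int_0^t f(s) dB_s ) = E[ (int_0^t f(s) dB_s)^2 ] = int_0^t f(s)^2 ds.
Here f(s) = 8*exp(6*s/5), so f(s)^2 = 64*exp(12*s/5). Integrate:
  int_0^t (64*exp(12*s/5)) ds = 80*exp(12*t/5)/3 - 80/3.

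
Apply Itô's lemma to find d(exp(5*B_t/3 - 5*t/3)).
d(exp(5*B_t/3 - 5*t/3)) = (-5*exp(5*B_t/3 - 5*t/3)/18) dt + (5*exp(5*B_t/3 - 5*t/3)/3) dB_t

Itô's formula for f(t, x): d f(t, B_t) = (f_t + (1/2) f_xx) dt + f_x dB_t. Compute partials of f(t, x) = exp(-5*t/3 + 5*x/3):
  f_t(t,x)  = -5*exp(-5*t/3 + 5*x/3)/3
  f_x(t,x)  = 5*exp(-5*t/3 + 5*x/3)/3
  f_xx(t,x) = 25*exp(-5*t/3 + 5*x/3)/9
Assemble drift = f_t + (1/2) f_xx = -5*exp(-5*t/3 + 5*x/3)/18 and diffusion = f_x = 5*exp(-5*t/3 + 5*x/3)/3. Substituting x = B_t:
  d(exp(5*B_t/3 - 5*t/3)) = (-5*exp(5*B_t/3 - 5*t/3)/18) dt + (5*exp(5*B_t/3 - 5*t/3)/3) dB_t.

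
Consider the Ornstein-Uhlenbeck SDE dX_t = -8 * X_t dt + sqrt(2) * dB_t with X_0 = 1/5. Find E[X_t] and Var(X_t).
E[X_t] = exp(-8*t)/5; Var(X_t) = 1/8 - exp(-16*t)/8

The OU SDE dX = -theta X dt + sigma dB admits the integrating factor exp(theta t): d(exp(theta t) X_t) = sigma exp(theta t) dB_t. Integrating from 0 to t:
  X_t = x_0 * exp(-theta t) + sigma * int_0^t exp(-theta (t-s)) dB_s.
The Itô integral has mean 0 and (by the Itô isometry) variance sigma^2 * int_0^t exp(-2 theta (t - s)) ds = sigma^2 * (1 - exp(-2 theta t)) / (2 theta).
With theta = 8, sigma = sqrt(2), x_0 = 1/5:
  E[X_t] = 1/5 * exp(-8 t) = exp(-8*t)/5
  Var(X_t) = (sqrt(2))^2 * (1 - exp(-2*8 t)) / (2 * 8) = 1/8 - exp(-16*t)/8.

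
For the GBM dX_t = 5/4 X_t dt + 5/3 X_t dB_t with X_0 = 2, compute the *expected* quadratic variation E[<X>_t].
E[<X>_t] = 40*exp(95*t/18)/19 - 40/19

<X>_t = int_0^t ((5/3) * X_s)^2 ds. Taking expectation inside the integral: E[<X>_t] = (5/3)^2 * int_0^t E[X_s^2] ds. For GBM, E[X_s^2] = x_0^2 * exp((2 mu + sigma^2) s). Integrating:
  E[<X>_t] = (5/3)^2 * 2^2 * (exp((2*(5/4) + (5/3)^2) t) - 1) / (2*(5/4) + (5/3)^2)
           = (5/3)^2 * 2^2 * (exp((95/18) t) - 1) / (95/18) = 40*exp(95*t/18)/19 - 40/19.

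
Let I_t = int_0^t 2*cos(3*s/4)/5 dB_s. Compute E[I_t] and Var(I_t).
E[I_t] = 0; Var(I_t) = 2*t/25 + 4*sin(3*t/2)/75

The Itô integral of a deterministic integrand f(s) has mean 0 because each increment f(s) * (B_{s+ds} - B_s) has mean 0. By the Itô isometry:
  Var( int_0^t f(s) dB_s ) = E[ (int_0^t f(s) dB_s)^2 ] = int_0^t f(s)^2 ds.
Here f(s) = 2*cos(3*s/4)/5, so f(s)^2 = 4*cos(3*s/4)^2/25. Integrate:
  int_0^t (4*cos(3*s/4)^2/25) ds = 2*t/25 + 4*sin(3*t/2)/75.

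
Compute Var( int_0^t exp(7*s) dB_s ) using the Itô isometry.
Var = exp(14*t)/14 - 1/14

The Itô integral of a deterministic integrand f(s) has mean 0 because each increment f(s) * (B_{s+ds} - B_s) has mean 0. By the Itô isometry:
  Var( int_0^t f(s) dB_s ) = E[ (int_0^t f(s) dB_s)^2 ] = int_0^t f(s)^2 ds.
Here f(s) = exp(7*s), so f(s)^2 = exp(14*s). Integrate:
  int_0^t (exp(14*s)) ds = exp(14*t)/14 - 1/14.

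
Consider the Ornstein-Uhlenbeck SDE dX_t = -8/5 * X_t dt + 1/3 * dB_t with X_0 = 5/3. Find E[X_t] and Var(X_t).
E[X_t] = 5*exp(-8*t/5)/3; Var(X_t) = 5/144 - 5*exp(-16*t/5)/144

The OU SDE dX = -theta X dt + sigma dB admits the integrating factor exp(theta t): d(exp(theta t) X_t) = sigma exp(theta t) dB_t. Integrating from 0 to t:
  X_t = x_0 * exp(-theta t) + sigma * int_0^t exp(-theta (t-s)) dB_s.
The Itô integral has mean 0 and (by the Itô isometry) variance sigma^2 * int_0^t exp(-2 theta (t - s)) ds = sigma^2 * (1 - exp(-2 theta t)) / (2 theta).
With theta = 8/5, sigma = 1/3, x_0 = 5/3:
  E[X_t] = 5/3 * exp(-8/5 t) = 5*exp(-8*t/5)/3
  Var(X_t) = (1/3)^2 * (1 - exp(-2*8/5 t)) / (2 * 8/5) = 5/144 - 5*exp(-16*t/5)/144.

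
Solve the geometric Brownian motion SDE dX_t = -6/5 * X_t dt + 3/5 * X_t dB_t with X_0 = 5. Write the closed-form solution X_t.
X_t = 5 * exp((-69/50) * t + (3/5) * B_t)

For GBM dX = mu X dt + sigma X dB with X_0 = x_0, apply Itô to Y = log X: dY = (mu - sigma^2/2) dt + sigma dB, so Y_t = log(x_0) + (mu - sigma^2/2) t + sigma B_t and hence X_t = x_0 * exp((mu - sigma^2/2) t + sigma B_t).
With mu = -6/5, sigma = 3/5, x_0 = 5, this gives:
  X_t = 5 * exp((-69/50) * t + (3/5) * B_t).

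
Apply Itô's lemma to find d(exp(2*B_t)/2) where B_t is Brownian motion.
d(exp(2*B_t)/2) = (exp(2*B_t)) dt + (exp(2*B_t)) dB_t

Itô's formula for f(B_t) gives d f(B_t) = f'(B_t) dB_t + (1/2) f''(B_t) dt. Compute derivatives of f(x) = exp(2*x)/2:
  f'(x)  = exp(2*x)
  f''(x) = 2*exp(2*x)
Substitute x = B_t and multiply the f'' term by 1/2:
  drift     = (1/2) * (2*exp(2*x)) evaluated at B_t = exp(2*B_t)
  diffusion = (exp(2*x)) evaluated at B_t = exp(2*B_t)
Therefore d(exp(2*B_t)/2) = (exp(2*B_t)) dt + (exp(2*B_t)) dB_t.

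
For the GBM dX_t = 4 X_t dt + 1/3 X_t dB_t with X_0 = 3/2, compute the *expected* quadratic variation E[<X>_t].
E[<X>_t] = 9*exp(73*t/9)/292 - 9/292

<X>_t = int_0^t ((1/3) * X_s)^2 ds. Taking expectation inside the integral: E[<X>_t] = (1/3)^2 * int_0^t E[X_s^2] ds. For GBM, E[X_s^2] = x_0^2 * exp((2 mu + sigma^2) s). Integrating:
  E[<X>_t] = (1/3)^2 * (3/2)^2 * (exp((2*4 + (1/3)^2) t) - 1) / (2*4 + (1/3)^2)
           = (1/3)^2 * (3/2)^2 * (exp((73/9) t) - 1) / (73/9) = 9*exp(73*t/9)/292 - 9/292.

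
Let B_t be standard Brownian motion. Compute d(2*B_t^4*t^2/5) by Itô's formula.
d(2*B_t^4*t^2/5) = (4*B_t^2*t*(B_t^2 + 3*t)/5) dt + (8*B_t^3*t^2/5) dB_t

Itô's formula for f(t, x): d f(t, B_t) = (f_t + (1/2) f_xx) dt + f_x dB_t. Compute partials of f(t, x) = 2*t^2*x^4/5:
  f_t(t,x)  = 4*t*x^4/5
  f_x(t,x)  = 8*t^2*x^3/5
  f_xx(t,x) = 24*t^2*x^2/5
Assemble drift = f_t + (1/2) f_xx = 4*t*x^2*(3*t + x^2)/5 and diffusion = f_x = 8*t^2*x^3/5. Substituting x = B_t:
  d(2*B_t^4*t^2/5) = (4*B_t^2*t*(B_t^2 + 3*t)/5) dt + (8*B_t^3*t^2/5) dB_t.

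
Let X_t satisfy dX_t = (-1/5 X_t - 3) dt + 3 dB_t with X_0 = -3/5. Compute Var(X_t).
Var(X_t) = 45/2 - 45*exp(-2*t/5)/2

The variance V(t) = Var(X_t) satisfies V'(t) = 2 a V(t) + c^2 with V(0) = 0 (drift coefficient is linear in X, diffusion is constant). With a = -1/5, c = 3, the solution is
  V(t) = (c^2 / (2 a)) * (exp(2 a t) - 1)
       = (3^2 / (2*(-1/5))) * (exp((-2/5) t) - 1)
       = 45/2 - 45*exp(-2*t/5)/2.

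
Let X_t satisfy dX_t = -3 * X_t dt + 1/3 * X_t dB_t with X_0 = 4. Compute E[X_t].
E[X_t] = 4*exp(-3*t)

For GBM dX = mu X dt + sigma X dB with X_0 = x_0, apply Itô to Y = log X: dY = (mu - sigma^2/2) dt + sigma dB, so Y_t = log(x_0) + (mu - sigma^2/2) t + sigma B_t and hence X_t = x_0 * exp((mu - sigma^2/2) t + sigma B_t).
With mu = -3, sigma = 1/3, x_0 = 4, this gives:
  X_t = 4 * exp((-55/18) * t + (1/3) * B_t).
Since sigma*B_t ~ Normal(0, sigma^2 t), E[exp(sigma*B_t)] = exp(sigma^2 t / 2); so E[X_t] = x_0 * exp((mu - sigma^2/2) t) * exp(sigma^2 t / 2) = x_0 * exp(mu t) = 4*exp(-3*t).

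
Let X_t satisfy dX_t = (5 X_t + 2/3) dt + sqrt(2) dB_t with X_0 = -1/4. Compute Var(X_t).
Var(X_t) = exp(10*t)/5 - 1/5

The variance V(t) = Var(X_t) satisfies V'(t) = 2 a V(t) + c^2 with V(0) = 0 (drift coefficient is linear in X, diffusion is constant). With a = 5, c = sqrt(2), the solution is
  V(t) = (c^2 / (2 a)) * (exp(2 a t) - 1)
       = (sqrt(2)^2 / (2*5)) * (exp(10 t) - 1)
       = exp(10*t)/5 - 1/5.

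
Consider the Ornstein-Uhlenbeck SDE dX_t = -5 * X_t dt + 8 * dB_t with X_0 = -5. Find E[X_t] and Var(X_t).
E[X_t] = -5*exp(-5*t); Var(X_t) = 32/5 - 32*exp(-10*t)/5

The OU SDE dX = -theta X dt + sigma dB admits the integrating factor exp(theta t): d(exp(theta t) X_t) = sigma exp(theta t) dB_t. Integrating from 0 to t:
  X_t = x_0 * exp(-theta t) + sigma * int_0^t exp(-theta (t-s)) dB_s.
The Itô integral has mean 0 and (by the Itô isometry) variance sigma^2 * int_0^t exp(-2 theta (t - s)) ds = sigma^2 * (1 - exp(-2 theta t)) / (2 theta).
With theta = 5, sigma = 8, x_0 = -5:
  E[X_t] = -5 * exp(-5 t) = -5*exp(-5*t)
  Var(X_t) = (8)^2 * (1 - exp(-2*5 t)) / (2 * 5) = 32/5 - 32*exp(-10*t)/5.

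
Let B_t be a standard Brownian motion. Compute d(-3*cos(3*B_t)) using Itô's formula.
d(-3*cos(3*B_t)) = (27*cos(3*B_t)/2) dt + (9*sin(3*B_t)) dB_t

Itô's formula for f(B_t) gives d f(B_t) = f'(B_t) dB_t + (1/2) f''(B_t) dt. Compute derivatives of f(x) = -3*cos(3*x):
  f'(x)  = 9*sin(3*x)
  f''(x) = 27*cos(3*x)
Substitute x = B_t and multiply the f'' term by 1/2:
  drift     = (1/2) * (27*cos(3*x)) evaluated at B_t = 27*cos(3*B_t)/2
  diffusion = (9*sin(3*x)) evaluated at B_t = 9*sin(3*B_t)
Therefore d(-3*cos(3*B_t)) = (27*cos(3*B_t)/2) dt + (9*sin(3*B_t)) dB_t.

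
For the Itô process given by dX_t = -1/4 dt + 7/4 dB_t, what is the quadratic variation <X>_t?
<X>_t = 49*t/16

For an Itô process dX_t = a(t) dt + b(t) dB_t, the quadratic variation is <X>_t = int_0^t b(s)^2 ds (the drift term does not contribute). Here b(s) = 7/4, so
  b(s)^2 = 49/16.
Integrating from 0 to t:
  <X>_t = int_0^t (49/16) ds = 49*t/16.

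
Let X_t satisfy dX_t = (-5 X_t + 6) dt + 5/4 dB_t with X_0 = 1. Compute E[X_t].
E[X_t] = 6/5 - exp(-5*t)/5

Taking expectations and using E[dB_t] = 0, the mean m(t) = E[X_t] satisfies the ODE m'(t) = a m(t) + b with m(0) = x_0. With a = -5, b = 6, x_0 = 1, the solution is
  m(t) = x_0 * exp(a t) + (b/a) * (exp(a t) - 1)
       = 1 * exp((-5) t) + (6/(-5)) * (exp((-5) t) - 1)
       = 6/5 - exp(-5*t)/5.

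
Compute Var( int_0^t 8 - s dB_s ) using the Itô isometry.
Var = t*(t^2 - 24*t + 192)/3

The Itô integral of a deterministic integrand f(s) has mean 0 because each increment f(s) * (B_{s+ds} - B_s) has mean 0. By the Itô isometry:
  Var( int_0^t f(s) dB_s ) = E[ (int_0^t f(s) dB_s)^2 ] = int_0^t f(s)^2 ds.
Here f(s) = 8 - s, so f(s)^2 = (s - 8)^2. Integrate:
  int_0^t ((s - 8)^2) ds = t*(t^2 - 24*t + 192)/3.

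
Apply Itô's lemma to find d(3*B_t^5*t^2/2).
d(3*B_t^5*t^2/2) = (3*B_t^3*t*(B_t^2 + 5*t)) dt + (15*B_t^4*t^2/2) dB_t

Itô's formula for f(t, x): d f(t, B_t) = (f_t + (1/2) f_xx) dt + f_x dB_t. Compute partials of f(t, x) = 3*t^2*x^5/2:
  f_t(t,x)  = 3*t*x^5
  f_x(t,x)  = 15*t^2*x^4/2
  f_xx(t,x) = 30*t^2*x^3
Assemble drift = f_t + (1/2) f_xx = 3*t*x^3*(5*t + x^2) and diffusion = f_x = 15*t^2*x^4/2. Substituting x = B_t:
  d(3*B_t^5*t^2/2) = (3*B_t^3*t*(B_t^2 + 5*t)) dt + (15*B_t^4*t^2/2) dB_t.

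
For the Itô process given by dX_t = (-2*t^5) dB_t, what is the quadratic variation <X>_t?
<X>_t = 4*t^11/11

For an Itô process dX_t = a(t) dt + b(t) dB_t, the quadratic variation is <X>_t = int_0^t b(s)^2 ds (the drift term does not contribute). Here b(s) = -2*s^5, so
  b(s)^2 = 4*s^10.
Integrating from 0 to t:
  <X>_t = int_0^t (4*s^10) ds = 4*t^11/11.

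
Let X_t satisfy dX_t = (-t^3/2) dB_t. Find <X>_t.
<X>_t = t^7/28

For an Itô process dX_t = a(t) dt + b(t) dB_t, the quadratic variation is <X>_t = int_0^t b(s)^2 ds (the drift term does not contribute). Here b(s) = -s^3/2, so
  b(s)^2 = s^6/4.
Integrating from 0 to t:
  <X>_t = int_0^t (s^6/4) ds = t^7/28.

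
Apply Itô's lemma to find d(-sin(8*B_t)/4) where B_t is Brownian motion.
d(-sin(8*B_t)/4) = (8*sin(8*B_t)) dt + (-2*cos(8*B_t)) dB_t

Itô's formula for f(B_t) gives d f(B_t) = f'(B_t) dB_t + (1/2) f''(B_t) dt. Compute derivatives of f(x) = -sin(8*x)/4:
  f'(x)  = -2*cos(8*x)
  f''(x) = 16*sin(8*x)
Substitute x = B_t and multiply the f'' term by 1/2:
  drift     = (1/2) * (16*sin(8*x)) evaluated at B_t = 8*sin(8*B_t)
  diffusion = (-2*cos(8*x)) evaluated at B_t = -2*cos(8*B_t)
Therefore d(-sin(8*B_t)/4) = (8*sin(8*B_t)) dt + (-2*cos(8*B_t)) dB_t.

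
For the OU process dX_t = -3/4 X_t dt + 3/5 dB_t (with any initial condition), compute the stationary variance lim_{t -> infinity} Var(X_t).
lim Var(X_t) = 6/25

The OU SDE dX = -theta X dt + sigma dB admits the integrating factor exp(theta t): d(exp(theta t) X_t) = sigma exp(theta t) dB_t. Integrating from 0 to t gives X_t = x_0 * exp(-theta t) + sigma * int_0^t exp(-theta (t-s)) dB_s for any initial x_0. The Itô integral has variance (by the Itô isometry) sigma^2 * int_0^t exp(-2 theta (t - s)) ds = sigma^2 * (1 - exp(-2 theta t)) / (2 theta), independent of x_0.
With theta = 3/4, sigma = 3/5:
  Var(X_t) = (3/5)^2 * (1 - exp(-2*3/4 t)) / (2 * 3/4) = 6/25 - 6*exp(-3*t/2)/25.
As t -> infinity, exp(-2*3/4 t) -> 0, so the stationary variance is sigma^2 / (2 theta) = 6/25.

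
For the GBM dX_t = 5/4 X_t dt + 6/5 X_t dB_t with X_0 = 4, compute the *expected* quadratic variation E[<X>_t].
E[<X>_t] = 1152*exp(197*t/50)/197 - 1152/197

<X>_t = int_0^t ((6/5) * X_s)^2 ds. Taking expectation inside the integral: E[<X>_t] = (6/5)^2 * int_0^t E[X_s^2] ds. For GBM, E[X_s^2] = x_0^2 * exp((2 mu + sigma^2) s). Integrating:
  E[<X>_t] = (6/5)^2 * 4^2 * (exp((2*(5/4) + (6/5)^2) t) - 1) / (2*(5/4) + (6/5)^2)
           = (6/5)^2 * 4^2 * (exp((197/50) t) - 1) / (197/50) = 1152*exp(197*t/50)/197 - 1152/197.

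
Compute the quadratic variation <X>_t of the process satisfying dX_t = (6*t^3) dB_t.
<X>_t = 36*t^7/7

For an Itô process dX_t = a(t) dt + b(t) dB_t, the quadratic variation is <X>_t = int_0^t b(s)^2 ds (the drift term does not contribute). Here b(s) = 6*s^3, so
  b(s)^2 = 36*s^6.
Integrating from 0 to t:
  <X>_t = int_0^t (36*s^6) ds = 36*t^7/7.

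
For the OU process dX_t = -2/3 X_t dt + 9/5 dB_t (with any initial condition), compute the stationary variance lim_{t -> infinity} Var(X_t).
lim Var(X_t) = 243/100

The OU SDE dX = -theta X dt + sigma dB admits the integrating factor exp(theta t): d(exp(theta t) X_t) = sigma exp(theta t) dB_t. Integrating from 0 to t gives X_t = x_0 * exp(-theta t) + sigma * int_0^t exp(-theta (t-s)) dB_s for any initial x_0. The Itô integral has variance (by the Itô isometry) sigma^2 * int_0^t exp(-2 theta (t - s)) ds = sigma^2 * (1 - exp(-2 theta t)) / (2 theta), independent of x_0.
With theta = 2/3, sigma = 9/5:
  Var(X_t) = (9/5)^2 * (1 - exp(-2*2/3 t)) / (2 * 2/3) = 243/100 - 243*exp(-4*t/3)/100.
As t -> infinity, exp(-2*2/3 t) -> 0, so the stationary variance is sigma^2 / (2 theta) = 243/100.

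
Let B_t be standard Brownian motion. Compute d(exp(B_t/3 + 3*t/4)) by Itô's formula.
d(exp(B_t/3 + 3*t/4)) = (29*exp(B_t/3 + 3*t/4)/36) dt + (exp(B_t/3 + 3*t/4)/3) dB_t

Itô's formula for f(t, x): d f(t, B_t) = (f_t + (1/2) f_xx) dt + f_x dB_t. Compute partials of f(t, x) = exp(3*t/4 + x/3):
  f_t(t,x)  = 3*exp(3*t/4 + x/3)/4
  f_x(t,x)  = exp(3*t/4 + x/3)/3
  f_xx(t,x) = exp(3*t/4 + x/3)/9
Assemble drift = f_t + (1/2) f_xx = 29*exp(3*t/4 + x/3)/36 and diffusion = f_x = exp(3*t/4 + x/3)/3. Substituting x = B_t:
  d(exp(B_t/3 + 3*t/4)) = (29*exp(B_t/3 + 3*t/4)/36) dt + (exp(B_t/3 + 3*t/4)/3) dB_t.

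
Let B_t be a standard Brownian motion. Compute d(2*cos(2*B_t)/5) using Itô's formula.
d(2*cos(2*B_t)/5) = (-4*cos(2*B_t)/5) dt + (-4*sin(2*B_t)/5) dB_t

Itô's formula for f(B_t) gives d f(B_t) = f'(B_t) dB_t + (1/2) f''(B_t) dt. Compute derivatives of f(x) = 2*cos(2*x)/5:
  f'(x)  = -4*sin(2*x)/5
  f''(x) = -8*cos(2*x)/5
Substitute x = B_t and multiply the f'' term by 1/2:
  drift     = (1/2) * (-8*cos(2*x)/5) evaluated at B_t = -4*cos(2*B_t)/5
  diffusion = (-4*sin(2*x)/5) evaluated at B_t = -4*sin(2*B_t)/5
Therefore d(2*cos(2*B_t)/5) = (-4*cos(2*B_t)/5) dt + (-4*sin(2*B_t)/5) dB_t.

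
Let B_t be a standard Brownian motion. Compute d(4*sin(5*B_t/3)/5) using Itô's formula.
d(4*sin(5*B_t/3)/5) = (-10*sin(5*B_t/3)/9) dt + (4*cos(5*B_t/3)/3) dB_t

Itô's formula for f(B_t) gives d f(B_t) = f'(B_t) dB_t + (1/2) f''(B_t) dt. Compute derivatives of f(x) = 4*sin(5*x/3)/5:
  f'(x)  = 4*cos(5*x/3)/3
  f''(x) = -20*sin(5*x/3)/9
Substitute x = B_t and multiply the f'' term by 1/2:
  drift     = (1/2) * (-20*sin(5*x/3)/9) evaluated at B_t = -10*sin(5*B_t/3)/9
  diffusion = (4*cos(5*x/3)/3) evaluated at B_t = 4*cos(5*B_t/3)/3
Therefore d(4*sin(5*B_t/3)/5) = (-10*sin(5*B_t/3)/9) dt + (4*cos(5*B_t/3)/3) dB_t.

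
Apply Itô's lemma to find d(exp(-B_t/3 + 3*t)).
d(exp(-B_t/3 + 3*t)) = (55*exp(-B_t/3 + 3*t)/18) dt + (-exp(-B_t/3 + 3*t)/3) dB_t

Itô's formula for f(t, x): d f(t, B_t) = (f_t + (1/2) f_xx) dt + f_x dB_t. Compute partials of f(t, x) = exp(3*t - x/3):
  f_t(t,x)  = 3*exp(3*t - x/3)
  f_x(t,x)  = -exp(3*t - x/3)/3
  f_xx(t,x) = exp(3*t - x/3)/9
Assemble drift = f_t + (1/2) f_xx = 55*exp(3*t - x/3)/18 and diffusion = f_x = -exp(3*t - x/3)/3. Substituting x = B_t:
  d(exp(-B_t/3 + 3*t)) = (55*exp(-B_t/3 + 3*t)/18) dt + (-exp(-B_t/3 + 3*t)/3) dB_t.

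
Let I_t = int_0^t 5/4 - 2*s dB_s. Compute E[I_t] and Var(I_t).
E[I_t] = 0; Var(I_t) = t*(64*t^2 - 120*t + 75)/48

The Itô integral of a deterministic integrand f(s) has mean 0 because each increment f(s) * (B_{s+ds} - B_s) has mean 0. By the Itô isometry:
  Var( int_0^t f(s) dB_s ) = E[ (int_0^t f(s) dB_s)^2 ] = int_0^t f(s)^2 ds.
Here f(s) = 5/4 - 2*s, so f(s)^2 = (8*s - 5)^2/16. Integrate:
  int_0^t ((8*s - 5)^2/16) ds = t*(64*t^2 - 120*t + 75)/48.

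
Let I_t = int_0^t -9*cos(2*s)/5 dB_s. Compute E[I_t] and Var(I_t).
E[I_t] = 0; Var(I_t) = 81*t/50 + 81*sin(4*t)/200

The Itô integral of a deterministic integrand f(s) has mean 0 because each increment f(s) * (B_{s+ds} - B_s) has mean 0. By the Itô isometry:
  Var( int_0^t f(s) dB_s ) = E[ (int_0^t f(s) dB_s)^2 ] = int_0^t f(s)^2 ds.
Here f(s) = -9*cos(2*s)/5, so f(s)^2 = 81*cos(2*s)^2/25. Integrate:
  int_0^t (81*cos(2*s)^2/25) ds = 81*t/50 + 81*sin(4*t)/200.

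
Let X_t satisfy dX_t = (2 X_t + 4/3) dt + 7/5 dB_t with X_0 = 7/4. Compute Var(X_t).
Var(X_t) = 49*exp(4*t)/100 - 49/100

The variance V(t) = Var(X_t) satisfies V'(t) = 2 a V(t) + c^2 with V(0) = 0 (drift coefficient is linear in X, diffusion is constant). With a = 2, c = 7/5, the solution is
  V(t) = (c^2 / (2 a)) * (exp(2 a t) - 1)
       = ((7/5)^2 / (2*2)) * (exp(4 t) - 1)
       = 49*exp(4*t)/100 - 49/100.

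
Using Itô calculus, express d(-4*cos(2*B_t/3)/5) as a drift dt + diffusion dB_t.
d(-4*cos(2*B_t/3)/5) = (8*cos(2*B_t/3)/45) dt + (8*sin(2*B_t/3)/15) dB_t

Itô's formula for f(B_t) gives d f(B_t) = f'(B_t) dB_t + (1/2) f''(B_t) dt. Compute derivatives of f(x) = -4*cos(2*x/3)/5:
  f'(x)  = 8*sin(2*x/3)/15
  f''(x) = 16*cos(2*x/3)/45
Substitute x = B_t and multiply the f'' term by 1/2:
  drift     = (1/2) * (16*cos(2*x/3)/45) evaluated at B_t = 8*cos(2*B_t/3)/45
  diffusion = (8*sin(2*x/3)/15) evaluated at B_t = 8*sin(2*B_t/3)/15
Therefore d(-4*cos(2*B_t/3)/5) = (8*cos(2*B_t/3)/45) dt + (8*sin(2*B_t/3)/15) dB_t.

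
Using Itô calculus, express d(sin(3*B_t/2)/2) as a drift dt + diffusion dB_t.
d(sin(3*B_t/2)/2) = (-9*sin(3*B_t/2)/16) dt + (3*cos(3*B_t/2)/4) dB_t

Itô's formula for f(B_t) gives d f(B_t) = f'(B_t) dB_t + (1/2) f''(B_t) dt. Compute derivatives of f(x) = sin(3*x/2)/2:
  f'(x)  = 3*cos(3*x/2)/4
  f''(x) = -9*sin(3*x/2)/8
Substitute x = B_t and multiply the f'' term by 1/2:
  drift     = (1/2) * (-9*sin(3*x/2)/8) evaluated at B_t = -9*sin(3*B_t/2)/16
  diffusion = (3*cos(3*x/2)/4) evaluated at B_t = 3*cos(3*B_t/2)/4
Therefore d(sin(3*B_t/2)/2) = (-9*sin(3*B_t/2)/16) dt + (3*cos(3*B_t/2)/4) dB_t.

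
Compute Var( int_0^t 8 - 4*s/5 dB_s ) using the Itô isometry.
Var = 16*t*(t^2 - 30*t + 300)/75

The Itô integral of a deterministic integrand f(s) has mean 0 because each increment f(s) * (B_{s+ds} - B_s) has mean 0. By the Itô isometry:
  Var( int_0^t f(s) dB_s ) = E[ (int_0^t f(s) dB_s)^2 ] = int_0^t f(s)^2 ds.
Here f(s) = 8 - 4*s/5, so f(s)^2 = 16*(s - 10)^2/25. Integrate:
  int_0^t (16*(s - 10)^2/25) ds = 16*t*(t^2 - 30*t + 300)/75.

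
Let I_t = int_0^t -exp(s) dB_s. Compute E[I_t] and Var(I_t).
E[I_t] = 0; Var(I_t) = exp(2*t)/2 - 1/2

The Itô integral of a deterministic integrand f(s) has mean 0 because each increment f(s) * (B_{s+ds} - B_s) has mean 0. By the Itô isometry:
  Var( int_0^t f(s) dB_s ) = E[ (int_0^t f(s) dB_s)^2 ] = int_0^t f(s)^2 ds.
Here f(s) = -exp(s), so f(s)^2 = exp(2*s). Integrate:
  int_0^t (exp(2*s)) ds = exp(2*t)/2 - 1/2.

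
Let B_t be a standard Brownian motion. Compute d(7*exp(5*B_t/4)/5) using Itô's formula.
d(7*exp(5*B_t/4)/5) = (35*exp(5*B_t/4)/32) dt + (7*exp(5*B_t/4)/4) dB_t

Itô's formula for f(B_t) gives d f(B_t) = f'(B_t) dB_t + (1/2) f''(B_t) dt. Compute derivatives of f(x) = 7*exp(5*x/4)/5:
  f'(x)  = 7*exp(5*x/4)/4
  f''(x) = 35*exp(5*x/4)/16
Substitute x = B_t and multiply the f'' term by 1/2:
  drift     = (1/2) * (35*exp(5*x/4)/16) evaluated at B_t = 35*exp(5*B_t/4)/32
  diffusion = (7*exp(5*x/4)/4) evaluated at B_t = 7*exp(5*B_t/4)/4
Therefore d(7*exp(5*B_t/4)/5) = (35*exp(5*B_t/4)/32) dt + (7*exp(5*B_t/4)/4) dB_t.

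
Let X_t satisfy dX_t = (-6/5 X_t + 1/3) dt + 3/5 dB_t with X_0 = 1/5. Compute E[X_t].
E[X_t] = 5/18 - 7*exp(-6*t/5)/90

Taking expectations and using E[dB_t] = 0, the mean m(t) = E[X_t] satisfies the ODE m'(t) = a m(t) + b with m(0) = x_0. With a = -6/5, b = 1/3, x_0 = 1/5, the solution is
  m(t) = x_0 * exp(a t) + (b/a) * (exp(a t) - 1)
       = (1/5) * exp((-6/5) t) + ((1/3)/(-6/5)) * (exp((-6/5) t) - 1)
       = 5/18 - 7*exp(-6*t/5)/90.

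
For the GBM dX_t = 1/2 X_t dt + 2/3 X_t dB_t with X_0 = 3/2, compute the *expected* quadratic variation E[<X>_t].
E[<X>_t] = 9*exp(13*t/9)/13 - 9/13

<X>_t = int_0^t ((2/3) * X_s)^2 ds. Taking expectation inside the integral: E[<X>_t] = (2/3)^2 * int_0^t E[X_s^2] ds. For GBM, E[X_s^2] = x_0^2 * exp((2 mu + sigma^2) s). Integrating:
  E[<X>_t] = (2/3)^2 * (3/2)^2 * (exp((2*(1/2) + (2/3)^2) t) - 1) / (2*(1/2) + (2/3)^2)
           = (2/3)^2 * (3/2)^2 * (exp((13/9) t) - 1) / (13/9) = 9*exp(13*t/9)/13 - 9/13.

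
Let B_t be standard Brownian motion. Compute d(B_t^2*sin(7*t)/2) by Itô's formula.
d(B_t^2*sin(7*t)/2) = (7*B_t^2*cos(7*t)/2 + sin(7*t)/2) dt + (B_t*sin(7*t)) dB_t

Itô's formula for f(t, x): d f(t, B_t) = (f_t + (1/2) f_xx) dt + f_x dB_t. Compute partials of f(t, x) = x^2*sin(7*t)/2:
  f_t(t,x)  = 7*x^2*cos(7*t)/2
  f_x(t,x)  = x*sin(7*t)
  f_xx(t,x) = sin(7*t)
Assemble drift = f_t + (1/2) f_xx = 7*x^2*cos(7*t)/2 + sin(7*t)/2 and diffusion = f_x = x*sin(7*t). Substituting x = B_t:
  d(B_t^2*sin(7*t)/2) = (7*B_t^2*cos(7*t)/2 + sin(7*t)/2) dt + (B_t*sin(7*t)) dB_t.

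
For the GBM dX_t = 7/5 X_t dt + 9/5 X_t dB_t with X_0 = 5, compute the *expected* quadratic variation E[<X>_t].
E[<X>_t] = 2025*exp(151*t/25)/151 - 2025/151

<X>_t = int_0^t ((9/5) * X_s)^2 ds. Taking expectation inside the integral: E[<X>_t] = (9/5)^2 * int_0^t E[X_s^2] ds. For GBM, E[X_s^2] = x_0^2 * exp((2 mu + sigma^2) s). Integrating:
  E[<X>_t] = (9/5)^2 * 5^2 * (exp((2*(7/5) + (9/5)^2) t) - 1) / (2*(7/5) + (9/5)^2)
           = (9/5)^2 * 5^2 * (exp((151/25) t) - 1) / (151/25) = 2025*exp(151*t/25)/151 - 2025/151.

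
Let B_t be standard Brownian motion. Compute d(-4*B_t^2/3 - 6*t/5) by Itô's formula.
d(-4*B_t^2/3 - 6*t/5) = (-38/15) dt + (-8*B_t/3) dB_t

Itô's formula for f(t, x): d f(t, B_t) = (f_t + (1/2) f_xx) dt + f_x dB_t. Compute partials of f(t, x) = -6*t/5 - 4*x^2/3:
  f_t(t,x)  = -6/5
  f_x(t,x)  = -8*x/3
  f_xx(t,x) = -8/3
Assemble drift = f_t + (1/2) f_xx = -38/15 and diffusion = f_x = -8*x/3. Substituting x = B_t:
  d(-4*B_t^2/3 - 6*t/5) = (-38/15) dt + (-8*B_t/3) dB_t.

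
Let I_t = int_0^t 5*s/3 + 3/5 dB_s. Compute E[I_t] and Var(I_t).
E[I_t] = 0; Var(I_t) = t*(625*t^2 + 675*t + 243)/675

The Itô integral of a deterministic integrand f(s) has mean 0 because each increment f(s) * (B_{s+ds} - B_s) has mean 0. By the Itô isometry:
  Var( int_0^t f(s) dB_s ) = E[ (int_0^t f(s) dB_s)^2 ] = int_0^t f(s)^2 ds.
Here f(s) = 5*s/3 + 3/5, so f(s)^2 = (25*s + 9)^2/225. Integrate:
  int_0^t ((25*s + 9)^2/225) ds = t*(625*t^2 + 675*t + 243)/675.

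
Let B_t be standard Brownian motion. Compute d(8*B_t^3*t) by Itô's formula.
d(8*B_t^3*t) = (8*B_t*(B_t^2 + 3*t)) dt + (24*B_t^2*t) dB_t

Itô's formula for f(t, x): d f(t, B_t) = (f_t + (1/2) f_xx) dt + f_x dB_t. Compute partials of f(t, x) = 8*t*x^3:
  f_t(t,x)  = 8*x^3
  f_x(t,x)  = 24*t*x^2
  f_xx(t,x) = 48*t*x
Assemble drift = f_t + (1/2) f_xx = 8*x*(3*t + x^2) and diffusion = f_x = 24*t*x^2. Substituting x = B_t:
  d(8*B_t^3*t) = (8*B_t*(B_t^2 + 3*t)) dt + (24*B_t^2*t) dB_t.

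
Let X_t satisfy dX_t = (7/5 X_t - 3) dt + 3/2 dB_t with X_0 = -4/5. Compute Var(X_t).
Var(X_t) = 45*exp(14*t/5)/56 - 45/56

The variance V(t) = Var(X_t) satisfies V'(t) = 2 a V(t) + c^2 with V(0) = 0 (drift coefficient is linear in X, diffusion is constant). With a = 7/5, c = 3/2, the solution is
  V(t) = (c^2 / (2 a)) * (exp(2 a t) - 1)
       = ((3/2)^2 / (2*(7/5))) * (exp((14/5) t) - 1)
       = 45*exp(14*t/5)/56 - 45/56.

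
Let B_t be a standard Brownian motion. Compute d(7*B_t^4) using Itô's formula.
d(7*B_t^4) = (42*B_t^2) dt + (28*B_t^3) dB_t

Itô's formula for f(B_t) gives d f(B_t) = f'(B_t) dB_t + (1/2) f''(B_t) dt. Compute derivatives of f(x) = 7*x^4:
  f'(x)  = 28*x^3
  f''(x) = 84*x^2
Substitute x = B_t and multiply the f'' term by 1/2:
  drift     = (1/2) * (84*x^2) evaluated at B_t = 42*B_t^2
  diffusion = (28*x^3) evaluated at B_t = 28*B_t^3
Therefore d(7*B_t^4) = (42*B_t^2) dt + (28*B_t^3) dB_t.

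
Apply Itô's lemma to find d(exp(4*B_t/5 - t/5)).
d(exp(4*B_t/5 - t/5)) = (3*exp(4*B_t/5 - t/5)/25) dt + (4*exp(4*B_t/5 - t/5)/5) dB_t

Itô's formula for f(t, x): d f(t, B_t) = (f_t + (1/2) f_xx) dt + f_x dB_t. Compute partials of f(t, x) = exp(-t/5 + 4*x/5):
  f_t(t,x)  = -exp(-t/5 + 4*x/5)/5
  f_x(t,x)  = 4*exp(-t/5 + 4*x/5)/5
  f_xx(t,x) = 16*exp(-t/5 + 4*x/5)/25
Assemble drift = f_t + (1/2) f_xx = 3*exp(-t/5 + 4*x/5)/25 and diffusion = f_x = 4*exp(-t/5 + 4*x/5)/5. Substituting x = B_t:
  d(exp(4*B_t/5 - t/5)) = (3*exp(4*B_t/5 - t/5)/25) dt + (4*exp(4*B_t/5 - t/5)/5) dB_t.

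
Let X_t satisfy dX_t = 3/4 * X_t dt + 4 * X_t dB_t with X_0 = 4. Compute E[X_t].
E[X_t] = 4*exp(3*t/4)

For GBM dX = mu X dt + sigma X dB with X_0 = x_0, apply Itô to Y = log X: dY = (mu - sigma^2/2) dt + sigma dB, so Y_t = log(x_0) + (mu - sigma^2/2) t + sigma B_t and hence X_t = x_0 * exp((mu - sigma^2/2) t + sigma B_t).
With mu = 3/4, sigma = 4, x_0 = 4, this gives:
  X_t = 4 * exp((-29/4) * t + (4) * B_t).
Since sigma*B_t ~ Normal(0, sigma^2 t), E[exp(sigma*B_t)] = exp(sigma^2 t / 2); so E[X_t] = x_0 * exp((mu - sigma^2/2) t) * exp(sigma^2 t / 2) = x_0 * exp(mu t) = 4*exp(3*t/4).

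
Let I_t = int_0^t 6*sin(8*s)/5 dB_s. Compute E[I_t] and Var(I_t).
E[I_t] = 0; Var(I_t) = 18*t/25 - 9*sin(8*t)*cos(8*t)/100

The Itô integral of a deterministic integrand f(s) has mean 0 because each increment f(s) * (B_{s+ds} - B_s) has mean 0. By the Itô isometry:
  Var( int_0^t f(s) dB_s ) = E[ (int_0^t f(s) dB_s)^2 ] = int_0^t f(s)^2 ds.
Here f(s) = 6*sin(8*s)/5, so f(s)^2 = 36*sin(8*s)^2/25. Integrate:
  int_0^t (36*sin(8*s)^2/25) ds = 18*t/25 - 9*sin(8*t)*cos(8*t)/100.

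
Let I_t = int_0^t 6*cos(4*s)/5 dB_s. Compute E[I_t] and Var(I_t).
E[I_t] = 0; Var(I_t) = 18*t/25 + 9*sin(4*t)*cos(4*t)/50

The Itô integral of a deterministic integrand f(s) has mean 0 because each increment f(s) * (B_{s+ds} - B_s) has mean 0. By the Itô isometry:
  Var( int_0^t f(s) dB_s ) = E[ (int_0^t f(s) dB_s)^2 ] = int_0^t f(s)^2 ds.
Here f(s) = 6*cos(4*s)/5, so f(s)^2 = 36*cos(4*s)^2/25. Integrate:
  int_0^t (36*cos(4*s)^2/25) ds = 18*t/25 + 9*sin(4*t)*cos(4*t)/50.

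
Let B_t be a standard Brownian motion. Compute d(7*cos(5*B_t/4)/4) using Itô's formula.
d(7*cos(5*B_t/4)/4) = (-175*cos(5*B_t/4)/128) dt + (-35*sin(5*B_t/4)/16) dB_t

Itô's formula for f(B_t) gives d f(B_t) = f'(B_t) dB_t + (1/2) f''(B_t) dt. Compute derivatives of f(x) = 7*cos(5*x/4)/4:
  f'(x)  = -35*sin(5*x/4)/16
  f''(x) = -175*cos(5*x/4)/64
Substitute x = B_t and multiply the f'' term by 1/2:
  drift     = (1/2) * (-175*cos(5*x/4)/64) evaluated at B_t = -175*cos(5*B_t/4)/128
  diffusion = (-35*sin(5*x/4)/16) evaluated at B_t = -35*sin(5*B_t/4)/16
Therefore d(7*cos(5*B_t/4)/4) = (-175*cos(5*B_t/4)/128) dt + (-35*sin(5*B_t/4)/16) dB_t.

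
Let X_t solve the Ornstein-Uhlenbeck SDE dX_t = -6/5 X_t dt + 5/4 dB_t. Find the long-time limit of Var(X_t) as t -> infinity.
lim Var(X_t) = 125/192

The OU SDE dX = -theta X dt + sigma dB admits the integrating factor exp(theta t): d(exp(theta t) X_t) = sigma exp(theta t) dB_t. Integrating from 0 to t gives X_t = x_0 * exp(-theta t) + sigma * int_0^t exp(-theta (t-s)) dB_s for any initial x_0. The Itô integral has variance (by the Itô isometry) sigma^2 * int_0^t exp(-2 theta (t - s)) ds = sigma^2 * (1 - exp(-2 theta t)) / (2 theta), independent of x_0.
With theta = 6/5, sigma = 5/4:
  Var(X_t) = (5/4)^2 * (1 - exp(-2*6/5 t)) / (2 * 6/5) = 125/192 - 125*exp(-12*t/5)/192.
As t -> infinity, exp(-2*6/5 t) -> 0, so the stationary variance is sigma^2 / (2 theta) = 125/192.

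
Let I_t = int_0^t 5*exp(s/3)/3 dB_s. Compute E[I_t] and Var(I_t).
E[I_t] = 0; Var(I_t) = 25*exp(2*t/3)/6 - 25/6

The Itô integral of a deterministic integrand f(s) has mean 0 because each increment f(s) * (B_{s+ds} - B_s) has mean 0. By the Itô isometry:
  Var( int_0^t f(s) dB_s ) = E[ (int_0^t f(s) dB_s)^2 ] = int_0^t f(s)^2 ds.
Here f(s) = 5*exp(s/3)/3, so f(s)^2 = 25*exp(2*s/3)/9. Integrate:
  int_0^t (25*exp(2*s/3)/9) ds = 25*exp(2*t/3)/6 - 25/6.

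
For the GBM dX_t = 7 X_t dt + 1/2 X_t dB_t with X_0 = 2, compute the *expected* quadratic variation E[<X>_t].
E[<X>_t] = 4*exp(57*t/4)/57 - 4/57

<X>_t = int_0^t ((1/2) * X_s)^2 ds. Taking expectation inside the integral: E[<X>_t] = (1/2)^2 * int_0^t E[X_s^2] ds. For GBM, E[X_s^2] = x_0^2 * exp((2 mu + sigma^2) s). Integrating:
  E[<X>_t] = (1/2)^2 * 2^2 * (exp((2*7 + (1/2)^2) t) - 1) / (2*7 + (1/2)^2)
           = (1/2)^2 * 2^2 * (exp((57/4) t) - 1) / (57/4) = 4*exp(57*t/4)/57 - 4/57.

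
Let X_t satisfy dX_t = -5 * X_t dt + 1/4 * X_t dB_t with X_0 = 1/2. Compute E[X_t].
E[X_t] = exp(-5*t)/2

For GBM dX = mu X dt + sigma X dB with X_0 = x_0, apply Itô to Y = log X: dY = (mu - sigma^2/2) dt + sigma dB, so Y_t = log(x_0) + (mu - sigma^2/2) t + sigma B_t and hence X_t = x_0 * exp((mu - sigma^2/2) t + sigma B_t).
With mu = -5, sigma = 1/4, x_0 = 1/2, this gives:
  X_t = 1/2 * exp((-161/32) * t + (1/4) * B_t).
Since sigma*B_t ~ Normal(0, sigma^2 t), E[exp(sigma*B_t)] = exp(sigma^2 t / 2); so E[X_t] = x_0 * exp((mu - sigma^2/2) t) * exp(sigma^2 t / 2) = x_0 * exp(mu t) = exp(-5*t)/2.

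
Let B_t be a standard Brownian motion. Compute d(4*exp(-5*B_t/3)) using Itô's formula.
d(4*exp(-5*B_t/3)) = (50*exp(-5*B_t/3)/9) dt + (-20*exp(-5*B_t/3)/3) dB_t

Itô's formula for f(B_t) gives d f(B_t) = f'(B_t) dB_t + (1/2) f''(B_t) dt. Compute derivatives of f(x) = 4*exp(-5*x/3):
  f'(x)  = -20*exp(-5*x/3)/3
  f''(x) = 100*exp(-5*x/3)/9
Substitute x = B_t and multiply the f'' term by 1/2:
  drift     = (1/2) * (100*exp(-5*x/3)/9) evaluated at B_t = 50*exp(-5*B_t/3)/9
  diffusion = (-20*exp(-5*x/3)/3) evaluated at B_t = -20*exp(-5*B_t/3)/3
Therefore d(4*exp(-5*B_t/3)) = (50*exp(-5*B_t/3)/9) dt + (-20*exp(-5*B_t/3)/3) dB_t.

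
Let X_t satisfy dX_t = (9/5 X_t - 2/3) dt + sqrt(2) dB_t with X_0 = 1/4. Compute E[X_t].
E[X_t] = 10/27 - 13*exp(9*t/5)/108

Taking expectations and using E[dB_t] = 0, the mean m(t) = E[X_t] satisfies the ODE m'(t) = a m(t) + b with m(0) = x_0. With a = 9/5, b = -2/3, x_0 = 1/4, the solution is
  m(t) = x_0 * exp(a t) + (b/a) * (exp(a t) - 1)
       = (1/4) * exp((9/5) t) + ((-2/3)/(9/5)) * (exp((9/5) t) - 1)
       = 10/27 - 13*exp(9*t/5)/108.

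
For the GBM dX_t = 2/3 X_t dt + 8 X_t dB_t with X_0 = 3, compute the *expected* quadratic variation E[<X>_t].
E[<X>_t] = 432*exp(196*t/3)/49 - 432/49

<X>_t = int_0^t (8 * X_s)^2 ds. Taking expectation inside the integral: E[<X>_t] = 8^2 * int_0^t E[X_s^2] ds. For GBM, E[X_s^2] = x_0^2 * exp((2 mu + sigma^2) s). Integrating:
  E[<X>_t] = 8^2 * 3^2 * (exp((2*(2/3) + 8^2) t) - 1) / (2*(2/3) + 8^2)
           = 8^2 * 3^2 * (exp((196/3) t) - 1) / (196/3) = 432*exp(196*t/3)/49 - 432/49.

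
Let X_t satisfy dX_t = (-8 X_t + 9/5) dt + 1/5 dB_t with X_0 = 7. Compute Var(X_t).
Var(X_t) = 1/400 - exp(-16*t)/400

The variance V(t) = Var(X_t) satisfies V'(t) = 2 a V(t) + c^2 with V(0) = 0 (drift coefficient is linear in X, diffusion is constant). With a = -8, c = 1/5, the solution is
  V(t) = (c^2 / (2 a)) * (exp(2 a t) - 1)
       = ((1/5)^2 / (2*(-8))) * (exp((-16) t) - 1)
       = 1/400 - exp(-16*t)/400.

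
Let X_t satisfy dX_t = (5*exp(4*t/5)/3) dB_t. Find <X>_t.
<X>_t = 125*exp(8*t/5)/72 - 125/72

For an Itô process dX_t = a(t) dt + b(t) dB_t, the quadratic variation is <X>_t = int_0^t b(s)^2 ds (the drift term does not contribute). Here b(s) = 5*exp(4*s/5)/3, so
  b(s)^2 = 25*exp(8*s/5)/9.
Integrating from 0 to t:
  <X>_t = int_0^t (25*exp(8*s/5)/9) ds = 125*exp(8*t/5)/72 - 125/72.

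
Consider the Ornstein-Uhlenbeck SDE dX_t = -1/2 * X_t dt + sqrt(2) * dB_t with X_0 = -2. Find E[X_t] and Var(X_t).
E[X_t] = -2*exp(-t/2); Var(X_t) = 2 - 2*exp(-t)

The OU SDE dX = -theta X dt + sigma dB admits the integrating factor exp(theta t): d(exp(theta t) X_t) = sigma exp(theta t) dB_t. Integrating from 0 to t:
  X_t = x_0 * exp(-theta t) + sigma * int_0^t exp(-theta (t-s)) dB_s.
The Itô integral has mean 0 and (by the Itô isometry) variance sigma^2 * int_0^t exp(-2 theta (t - s)) ds = sigma^2 * (1 - exp(-2 theta t)) / (2 theta).
With theta = 1/2, sigma = sqrt(2), x_0 = -2:
  E[X_t] = -2 * exp(-1/2 t) = -2*exp(-t/2)
  Var(X_t) = (sqrt(2))^2 * (1 - exp(-2*1/2 t)) / (2 * 1/2) = 2 - 2*exp(-t).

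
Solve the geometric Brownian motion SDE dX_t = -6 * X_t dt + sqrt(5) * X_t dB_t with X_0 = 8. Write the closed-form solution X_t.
X_t = 8 * exp((-17/2) * t + (sqrt(5)) * B_t)

For GBM dX = mu X dt + sigma X dB with X_0 = x_0, apply Itô to Y = log X: dY = (mu - sigma^2/2) dt + sigma dB, so Y_t = log(x_0) + (mu - sigma^2/2) t + sigma B_t and hence X_t = x_0 * exp((mu - sigma^2/2) t + sigma B_t).
With mu = -6, sigma = sqrt(5), x_0 = 8, this gives:
  X_t = 8 * exp((-17/2) * t + (sqrt(5)) * B_t).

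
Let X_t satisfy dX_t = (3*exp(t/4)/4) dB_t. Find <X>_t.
<X>_t = 9*exp(t/2)/8 - 9/8

For an Itô process dX_t = a(t) dt + b(t) dB_t, the quadratic variation is <X>_t = int_0^t b(s)^2 ds (the drift term does not contribute). Here b(s) = 3*exp(s/4)/4, so
  b(s)^2 = 9*exp(s/2)/16.
Integrating from 0 to t:
  <X>_t = int_0^t (9*exp(s/2)/16) ds = 9*exp(t/2)/8 - 9/8.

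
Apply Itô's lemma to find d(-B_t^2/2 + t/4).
d(-B_t^2/2 + t/4) = (-1/4) dt + (-B_t) dB_t

Itô's formula for f(t, x): d f(t, B_t) = (f_t + (1/2) f_xx) dt + f_x dB_t. Compute partials of f(t, x) = t/4 - x^2/2:
  f_t(t,x)  = 1/4
  f_x(t,x)  = -x
  f_xx(t,x) = -1
Assemble drift = f_t + (1/2) f_xx = -1/4 and diffusion = f_x = -x. Substituting x = B_t:
  d(-B_t^2/2 + t/4) = (-1/4) dt + (-B_t) dB_t.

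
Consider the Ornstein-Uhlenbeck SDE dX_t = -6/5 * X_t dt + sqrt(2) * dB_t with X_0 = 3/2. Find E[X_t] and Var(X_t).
E[X_t] = 3*exp(-6*t/5)/2; Var(X_t) = 5/6 - 5*exp(-12*t/5)/6

The OU SDE dX = -theta X dt + sigma dB admits the integrating factor exp(theta t): d(exp(theta t) X_t) = sigma exp(theta t) dB_t. Integrating from 0 to t:
  X_t = x_0 * exp(-theta t) + sigma * int_0^t exp(-theta (t-s)) dB_s.
The Itô integral has mean 0 and (by the Itô isometry) variance sigma^2 * int_0^t exp(-2 theta (t - s)) ds = sigma^2 * (1 - exp(-2 theta t)) / (2 theta).
With theta = 6/5, sigma = sqrt(2), x_0 = 3/2:
  E[X_t] = 3/2 * exp(-6/5 t) = 3*exp(-6*t/5)/2
  Var(X_t) = (sqrt(2))^2 * (1 - exp(-2*6/5 t)) / (2 * 6/5) = 5/6 - 5*exp(-12*t/5)/6.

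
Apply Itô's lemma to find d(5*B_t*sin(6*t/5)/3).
d(5*B_t*sin(6*t/5)/3) = (2*B_t*cos(6*t/5)) dt + (5*sin(6*t/5)/3) dB_t

Itô's formula for f(t, x): d f(t, B_t) = (f_t + (1/2) f_xx) dt + f_x dB_t. Compute partials of f(t, x) = 5*x*sin(6*t/5)/3:
  f_t(t,x)  = 2*x*cos(6*t/5)
  f_x(t,x)  = 5*sin(6*t/5)/3
  f_xx(t,x) = 0
Assemble drift = f_t + (1/2) f_xx = 2*x*cos(6*t/5) and diffusion = f_x = 5*sin(6*t/5)/3. Substituting x = B_t:
  d(5*B_t*sin(6*t/5)/3) = (2*B_t*cos(6*t/5)) dt + (5*sin(6*t/5)/3) dB_t.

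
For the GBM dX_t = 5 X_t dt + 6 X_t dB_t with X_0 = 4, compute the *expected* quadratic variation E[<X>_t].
E[<X>_t] = 288*exp(46*t)/23 - 288/23

<X>_t = int_0^t (6 * X_s)^2 ds. Taking expectation inside the integral: E[<X>_t] = 6^2 * int_0^t E[X_s^2] ds. For GBM, E[X_s^2] = x_0^2 * exp((2 mu + sigma^2) s). Integrating:
  E[<X>_t] = 6^2 * 4^2 * (exp((2*5 + 6^2) t) - 1) / (2*5 + 6^2)
           = 6^2 * 4^2 * (exp(46 t) - 1) / 46 = 288*exp(46*t)/23 - 288/23.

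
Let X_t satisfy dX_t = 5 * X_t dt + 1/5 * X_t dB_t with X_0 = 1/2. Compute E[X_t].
E[X_t] = exp(5*t)/2

For GBM dX = mu X dt + sigma X dB with X_0 = x_0, apply Itô to Y = log X: dY = (mu - sigma^2/2) dt + sigma dB, so Y_t = log(x_0) + (mu - sigma^2/2) t + sigma B_t and hence X_t = x_0 * exp((mu - sigma^2/2) t + sigma B_t).
With mu = 5, sigma = 1/5, x_0 = 1/2, this gives:
  X_t = 1/2 * exp((249/50) * t + (1/5) * B_t).
Since sigma*B_t ~ Normal(0, sigma^2 t), E[exp(sigma*B_t)] = exp(sigma^2 t / 2); so E[X_t] = x_0 * exp((mu - sigma^2/2) t) * exp(sigma^2 t / 2) = x_0 * exp(mu t) = exp(5*t)/2.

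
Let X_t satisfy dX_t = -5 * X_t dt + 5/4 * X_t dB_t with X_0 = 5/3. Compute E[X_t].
E[X_t] = 5*exp(-5*t)/3

For GBM dX = mu X dt + sigma X dB with X_0 = x_0, apply Itô to Y = log X: dY = (mu - sigma^2/2) dt + sigma dB, so Y_t = log(x_0) + (mu - sigma^2/2) t + sigma B_t and hence X_t = x_0 * exp((mu - sigma^2/2) t + sigma B_t).
With mu = -5, sigma = 5/4, x_0 = 5/3, this gives:
  X_t = 5/3 * exp((-185/32) * t + (5/4) * B_t).
Since sigma*B_t ~ Normal(0, sigma^2 t), E[exp(sigma*B_t)] = exp(sigma^2 t / 2); so E[X_t] = x_0 * exp((mu - sigma^2/2) t) * exp(sigma^2 t / 2) = x_0 * exp(mu t) = 5*exp(-5*t)/3.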